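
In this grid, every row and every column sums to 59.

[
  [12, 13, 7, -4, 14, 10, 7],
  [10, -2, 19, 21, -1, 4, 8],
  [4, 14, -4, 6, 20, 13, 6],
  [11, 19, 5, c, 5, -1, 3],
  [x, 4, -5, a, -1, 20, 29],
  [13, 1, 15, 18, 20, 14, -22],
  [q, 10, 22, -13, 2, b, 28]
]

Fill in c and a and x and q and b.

Column 6 has 10 + 4 + 13 − 1 + 20 + 14 = 60; the blank must be 59 − 60 = -1.
Row 4 has 11 + 19 + 5 + 5 − 1 + 3 = 42; the blank must be 59 − 42 = 17.
Column 4 has -4 + 21 + 6 + 17 + 18 − 13 = 45; the blank must be 59 − 45 = 14.
Row 5 has 4 − 5 + 14 − 1 + 20 + 29 = 61; the blank must be 59 − 61 = -2.
Row 7 has 10 + 22 − 13 + 2 − 1 + 28 = 48; the blank must be 59 − 48 = 11.

c = 17, a = 14, x = -2, q = 11, b = -1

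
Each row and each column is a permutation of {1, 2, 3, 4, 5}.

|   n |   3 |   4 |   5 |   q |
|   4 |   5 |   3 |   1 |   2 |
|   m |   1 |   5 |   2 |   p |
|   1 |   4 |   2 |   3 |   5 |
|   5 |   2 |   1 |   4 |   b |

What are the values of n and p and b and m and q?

At (row 5, col 5): row 5 already has {1, 2, 4, 5}, so the value is 3.
Cell (3,5): row 3 is missing {3, 4} and column 5 is missing {1, 4} → 4.
Cell (1,5): column 5 already has {2, 3, 4, 5} → 1.
For row 1, column 1: row 1 already has {1, 3, 4, 5}; that leaves 2.
For row 3, column 1: row 3 already has {1, 2, 4, 5}; that leaves 3.

n = 2, p = 4, b = 3, m = 3, q = 1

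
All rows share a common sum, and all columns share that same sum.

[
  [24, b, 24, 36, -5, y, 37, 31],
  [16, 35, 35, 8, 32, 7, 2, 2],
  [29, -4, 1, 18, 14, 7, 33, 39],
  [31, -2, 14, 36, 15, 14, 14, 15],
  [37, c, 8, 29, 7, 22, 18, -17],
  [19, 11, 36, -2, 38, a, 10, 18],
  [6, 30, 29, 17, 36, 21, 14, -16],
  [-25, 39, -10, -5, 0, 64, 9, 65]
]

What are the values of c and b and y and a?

Rows 2 and 3 both sum to 137, so that's the common total.
The known cells in row 6 total 130, leaving 137 − 130 = 7 for the blank.
The known cells in row 5 total 104, leaving 137 − 104 = 33 for the blank.
The known cells in column 2 total 142, leaving 137 − 142 = -5 for the blank.
The known cells in row 1 total 142, leaving 137 − 142 = -5 for the blank.

c = 33, b = -5, y = -5, a = 7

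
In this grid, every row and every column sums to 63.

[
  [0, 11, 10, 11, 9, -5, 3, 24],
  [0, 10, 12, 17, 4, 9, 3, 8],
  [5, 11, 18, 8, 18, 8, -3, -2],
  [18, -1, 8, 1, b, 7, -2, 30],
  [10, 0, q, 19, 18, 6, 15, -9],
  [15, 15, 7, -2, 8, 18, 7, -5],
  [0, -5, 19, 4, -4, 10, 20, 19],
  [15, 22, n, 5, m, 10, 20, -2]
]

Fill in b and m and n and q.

Row 5 has 10 + 0 + 19 + 18 + 6 + 15 − 9 = 59; the blank must be 63 − 59 = 4.
Row 4 has 18 − 1 + 8 + 1 + 7 − 2 + 30 = 61; the blank must be 63 − 61 = 2.
Column 5 has 9 + 4 + 18 + 2 + 18 + 8 − 4 = 55; the blank must be 63 − 55 = 8.
Row 8 has 15 + 22 + 5 + 8 + 10 + 20 − 2 = 78; the blank must be 63 − 78 = -15.

b = 2, m = 8, n = -15, q = 4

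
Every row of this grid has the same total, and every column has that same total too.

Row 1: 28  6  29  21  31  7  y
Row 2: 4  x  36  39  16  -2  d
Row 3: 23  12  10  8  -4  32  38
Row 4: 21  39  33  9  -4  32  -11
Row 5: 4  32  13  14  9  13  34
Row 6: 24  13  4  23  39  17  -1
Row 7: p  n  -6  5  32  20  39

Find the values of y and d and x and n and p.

y = -3, d = 23, x = 3, n = 14, p = 15

Rows 3 and 4 both sum to 119, so that's the common total.
Row 1: 28 + 6 + 29 + 21 + 31 + 7 = 122, so its missing entry is 119 − 122 = -3.
Column 1: 28 + 4 + 23 + 21 + 4 + 24 = 104, so its missing entry is 119 − 104 = 15.
Row 7: 15 − 6 + 5 + 32 + 20 + 39 = 105, so its missing entry is 119 − 105 = 14.
Column 2: 6 + 12 + 39 + 32 + 13 + 14 = 116, so its missing entry is 119 − 116 = 3.
Row 2: 4 + 3 + 36 + 39 + 16 − 2 = 96, so its missing entry is 119 − 96 = 23.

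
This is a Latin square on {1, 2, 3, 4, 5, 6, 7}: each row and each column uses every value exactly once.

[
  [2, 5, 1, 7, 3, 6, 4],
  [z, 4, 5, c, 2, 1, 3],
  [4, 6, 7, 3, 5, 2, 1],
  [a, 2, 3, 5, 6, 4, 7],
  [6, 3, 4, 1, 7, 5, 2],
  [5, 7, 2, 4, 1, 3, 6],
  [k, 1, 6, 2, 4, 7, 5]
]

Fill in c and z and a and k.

c = 6, z = 7, a = 1, k = 3

For row 7, column 1: row 7 already has {1, 2, 4, 5, 6, 7}; that leaves 3.
Cell (2,4): column 4 already has {1, 2, 3, 4, 5, 7} → 6.
At (row 2, col 1): row 2 already has {1, 2, 3, 4, 5, 6}, so the value is 7.
For row 4, column 1: row 4 already has {2, 3, 4, 5, 6, 7}; that leaves 1.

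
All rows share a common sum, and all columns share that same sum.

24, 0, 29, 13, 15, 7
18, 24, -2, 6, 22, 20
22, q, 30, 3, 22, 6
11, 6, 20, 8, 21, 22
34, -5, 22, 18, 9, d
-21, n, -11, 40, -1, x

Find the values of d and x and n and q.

Rows 1 and 2 both sum to 88, so that's the common total.
Row 5: 34 − 5 + 22 + 18 + 9 = 78, so its missing entry is 88 − 78 = 10.
Column 6: 7 + 20 + 6 + 22 + 10 = 65, so its missing entry is 88 − 65 = 23.
Row 3: 22 + 30 + 3 + 22 + 6 = 83, so its missing entry is 88 − 83 = 5.
Row 6: -21 − 11 + 40 − 1 + 23 = 30, so its missing entry is 88 − 30 = 58.

d = 10, x = 23, n = 58, q = 5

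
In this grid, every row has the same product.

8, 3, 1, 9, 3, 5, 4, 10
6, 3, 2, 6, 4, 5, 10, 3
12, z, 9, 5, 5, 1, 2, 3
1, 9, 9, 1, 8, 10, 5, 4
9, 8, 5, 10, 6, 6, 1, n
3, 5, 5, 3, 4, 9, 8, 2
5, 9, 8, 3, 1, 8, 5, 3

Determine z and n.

Rows 6 and 7 each multiply to 129600, so every row has product 129600.
Row 3: 12×9×5×5×1×2×3 = 16200, so the missing entry is 129600 ÷ 16200 = 8.
Row 5: 9×8×5×10×6×6×1 = 129600, so the missing entry is 129600 ÷ 129600 = 1.

z = 8, n = 1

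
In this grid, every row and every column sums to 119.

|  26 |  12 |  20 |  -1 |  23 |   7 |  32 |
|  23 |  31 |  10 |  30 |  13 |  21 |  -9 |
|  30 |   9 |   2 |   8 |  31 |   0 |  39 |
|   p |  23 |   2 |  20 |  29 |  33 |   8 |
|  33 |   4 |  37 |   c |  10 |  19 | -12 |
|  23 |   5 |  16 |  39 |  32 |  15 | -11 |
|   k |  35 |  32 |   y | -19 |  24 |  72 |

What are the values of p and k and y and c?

p = 4, k = -20, y = -5, c = 28

The known cells in row 5 total 91, leaving 119 − 91 = 28 for the blank.
The known cells in column 4 total 124, leaving 119 − 124 = -5 for the blank.
The known cells in row 7 total 139, leaving 119 − 139 = -20 for the blank.
The known cells in row 4 total 115, leaving 119 − 115 = 4 for the blank.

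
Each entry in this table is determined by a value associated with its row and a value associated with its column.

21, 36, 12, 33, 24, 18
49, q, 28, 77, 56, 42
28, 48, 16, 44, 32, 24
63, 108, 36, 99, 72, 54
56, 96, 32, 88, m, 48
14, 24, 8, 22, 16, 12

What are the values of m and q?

m = 64, q = 84

Each row is a constant multiple of every other row — this is a multiplication table with the headers hidden.
Row 5 is 48/18 = 8/3 times row 1, so its entry in column 5 is 24 × 8/3 = 64.
Row 2 is 42/18 = 7/3 times row 1, so its entry in column 2 is 36 × 7/3 = 84.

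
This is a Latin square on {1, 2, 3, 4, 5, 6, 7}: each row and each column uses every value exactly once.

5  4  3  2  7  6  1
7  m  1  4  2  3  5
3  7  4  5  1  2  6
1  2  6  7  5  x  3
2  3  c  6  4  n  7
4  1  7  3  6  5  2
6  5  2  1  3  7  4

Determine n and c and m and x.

Cell (2,2): row 2 already has {1, 2, 3, 4, 5, 7} → 6.
Cell (4,6): row 4 already has {1, 2, 3, 5, 6, 7} → 4.
At (row 5, col 6): column 6 already has {2, 3, 4, 5, 6, 7}, so the value is 1.
Cell (5,3): row 5 already has {1, 2, 3, 4, 6, 7} → 5.

n = 1, c = 5, m = 6, x = 4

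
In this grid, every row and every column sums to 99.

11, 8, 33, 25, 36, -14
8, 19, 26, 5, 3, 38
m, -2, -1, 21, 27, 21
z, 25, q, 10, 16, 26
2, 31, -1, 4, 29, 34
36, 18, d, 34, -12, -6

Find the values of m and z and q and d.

m = 33, z = 9, q = 13, d = 29

Row 6: 36 + 18 + 34 − 12 − 6 = 70, so its missing entry is 99 − 70 = 29.
Column 3: 33 + 26 − 1 − 1 + 29 = 86, so its missing entry is 99 − 86 = 13.
Row 3: -2 − 1 + 21 + 27 + 21 = 66, so its missing entry is 99 − 66 = 33.
Row 4: 25 + 13 + 10 + 16 + 26 = 90, so its missing entry is 99 − 90 = 9.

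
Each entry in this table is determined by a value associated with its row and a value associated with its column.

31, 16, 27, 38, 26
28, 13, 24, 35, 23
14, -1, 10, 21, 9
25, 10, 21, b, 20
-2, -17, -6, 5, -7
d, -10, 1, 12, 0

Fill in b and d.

The difference between any two rows is the same in every column — this is an addition table with the headers hidden.
Row 4 minus row 1 is 20 − 26 = -6, so its entry in column 4 is 38 + (-6) = 32.
Row 6 minus row 1 is 0 − 26 = -26, so its entry in column 1 is 31 + (-26) = 5.

b = 32, d = 5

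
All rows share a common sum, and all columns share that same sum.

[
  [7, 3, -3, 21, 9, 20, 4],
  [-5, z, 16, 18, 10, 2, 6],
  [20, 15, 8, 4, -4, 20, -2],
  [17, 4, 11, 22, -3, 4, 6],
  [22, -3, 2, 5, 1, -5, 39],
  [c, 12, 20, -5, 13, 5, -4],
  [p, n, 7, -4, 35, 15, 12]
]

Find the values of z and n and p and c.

z = 14, n = 16, p = -20, c = 20

Rows 1 and 3 both sum to 61, so that's the common total.
Row 2: -5 + 16 + 18 + 10 + 2 + 6 = 47, so its missing entry is 61 − 47 = 14.
Column 2: 3 + 14 + 15 + 4 − 3 + 12 = 45, so its missing entry is 61 − 45 = 16.
Row 6: 12 + 20 − 5 + 13 + 5 − 4 = 41, so its missing entry is 61 − 41 = 20.
Row 7: 16 + 7 − 4 + 35 + 15 + 12 = 81, so its missing entry is 61 − 81 = -20.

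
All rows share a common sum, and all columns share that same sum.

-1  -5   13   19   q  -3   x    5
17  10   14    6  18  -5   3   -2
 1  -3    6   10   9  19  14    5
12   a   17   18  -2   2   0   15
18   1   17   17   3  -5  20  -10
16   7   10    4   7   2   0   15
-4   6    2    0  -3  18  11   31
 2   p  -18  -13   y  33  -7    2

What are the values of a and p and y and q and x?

Rows 2 and 3 both sum to 61, so that's the common total.
The known cells in row 4 total 62, leaving 61 − 62 = -1 for the blank.
The known cells in column 2 total 15, leaving 61 − 15 = 46 for the blank.
The known cells in row 8 total 45, leaving 61 − 45 = 16 for the blank.
The known cells in column 5 total 48, leaving 61 − 48 = 13 for the blank.
The known cells in row 1 total 41, leaving 61 − 41 = 20 for the blank.

a = -1, p = 46, y = 16, q = 13, x = 20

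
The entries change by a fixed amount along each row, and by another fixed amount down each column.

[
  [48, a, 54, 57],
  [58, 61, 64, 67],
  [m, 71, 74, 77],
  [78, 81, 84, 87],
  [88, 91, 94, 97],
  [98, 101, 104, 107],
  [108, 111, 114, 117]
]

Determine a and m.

a = 51, m = 68

Along each row the entries change by 3 per step; down each column they change by 10.
Row 1: from 48 at column 1, stepping by 3 to column 2 gives 51.
Row 3: from 71 at column 2, stepping by 3 to column 1 gives 68.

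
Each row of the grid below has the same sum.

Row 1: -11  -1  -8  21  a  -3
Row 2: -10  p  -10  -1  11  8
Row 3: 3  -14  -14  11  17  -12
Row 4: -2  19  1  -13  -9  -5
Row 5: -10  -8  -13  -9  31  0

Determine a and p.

Row 3 sums to -9 and so does row 4; that's the common total.
In row 1 the known cells total -2, leaving -9 − (-2) = -7.
In row 2 the known cells total -2, leaving -9 − (-2) = -7.

a = -7, p = -7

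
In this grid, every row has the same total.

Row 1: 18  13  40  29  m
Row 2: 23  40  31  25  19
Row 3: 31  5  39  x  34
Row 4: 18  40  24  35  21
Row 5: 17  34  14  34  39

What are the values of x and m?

x = 29, m = 38

Rows 4 and 5 both add up to 138, so every row sums to 138.
Row 3: 31 + 5 + 39 + 34 = 109, so the missing entry is 138 − 109 = 29.
Row 1: 18 + 13 + 40 + 29 = 100, so the missing entry is 138 − 100 = 38.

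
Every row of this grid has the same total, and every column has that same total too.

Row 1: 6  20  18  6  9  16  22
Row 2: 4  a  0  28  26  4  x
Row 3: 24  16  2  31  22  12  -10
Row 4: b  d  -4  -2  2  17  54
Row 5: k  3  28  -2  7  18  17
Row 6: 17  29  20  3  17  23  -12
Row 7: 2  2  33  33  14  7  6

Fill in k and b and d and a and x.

Rows 1 and 3 both sum to 97, so that's the common total.
Row 5: 3 + 28 − 2 + 7 + 18 + 17 = 71, so its missing entry is 97 − 71 = 26.
Column 1: 6 + 4 + 24 + 26 + 17 + 2 = 79, so its missing entry is 97 − 79 = 18.
Row 4: 18 − 4 − 2 + 2 + 17 + 54 = 85, so its missing entry is 97 − 85 = 12.
Column 2: 20 + 16 + 12 + 3 + 29 + 2 = 82, so its missing entry is 97 − 82 = 15.
Row 2: 4 + 15 + 0 + 28 + 26 + 4 = 77, so its missing entry is 97 − 77 = 20.

k = 26, b = 18, d = 12, a = 15, x = 20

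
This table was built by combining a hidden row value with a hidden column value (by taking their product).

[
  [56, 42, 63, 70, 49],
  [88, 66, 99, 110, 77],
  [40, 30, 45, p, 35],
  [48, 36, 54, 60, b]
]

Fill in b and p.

Each row is a constant multiple of every other row — this is a multiplication table with the headers hidden.
Row 4 is 36/42 = 6/7 times row 1, so its entry in column 5 is 49 × 6/7 = 42.
Row 3 is 30/42 = 5/7 times row 1, so its entry in column 4 is 70 × 5/7 = 50.

b = 42, p = 50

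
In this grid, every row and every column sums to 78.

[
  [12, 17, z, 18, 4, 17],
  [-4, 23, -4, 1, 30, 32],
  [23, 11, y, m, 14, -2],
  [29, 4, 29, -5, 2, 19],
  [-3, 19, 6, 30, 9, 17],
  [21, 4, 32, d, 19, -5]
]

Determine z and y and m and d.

z = 10, y = 5, m = 27, d = 7

Row 6: 21 + 4 + 32 + 19 − 5 = 71, so its missing entry is 78 − 71 = 7.
Column 4: 18 + 1 − 5 + 30 + 7 = 51, so its missing entry is 78 − 51 = 27.
Row 1: 12 + 17 + 18 + 4 + 17 = 68, so its missing entry is 78 − 68 = 10.
Row 3: 23 + 11 + 27 + 14 − 2 = 73, so its missing entry is 78 − 73 = 5.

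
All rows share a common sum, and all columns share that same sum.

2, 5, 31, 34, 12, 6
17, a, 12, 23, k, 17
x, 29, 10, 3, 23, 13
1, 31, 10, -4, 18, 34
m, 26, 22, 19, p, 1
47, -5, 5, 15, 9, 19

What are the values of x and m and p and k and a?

Rows 1 and 4 both sum to 90, so that's the common total.
The known cells in column 2 total 86, leaving 90 − 86 = 4 for the blank.
The known cells in row 3 total 78, leaving 90 − 78 = 12 for the blank.
The known cells in column 1 total 79, leaving 90 − 79 = 11 for the blank.
The known cells in row 5 total 79, leaving 90 − 79 = 11 for the blank.
The known cells in row 2 total 73, leaving 90 − 73 = 17 for the blank.

x = 12, m = 11, p = 11, k = 17, a = 4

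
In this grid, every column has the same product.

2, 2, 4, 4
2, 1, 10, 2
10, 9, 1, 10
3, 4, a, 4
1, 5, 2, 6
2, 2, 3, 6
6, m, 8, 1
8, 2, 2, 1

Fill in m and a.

m = 8, a = 3

Columns 1 and 4 each multiply to 11520, so every column has product 11520.
Column 2: 2×1×9×4×5×2×2 = 1440, so the missing entry is 11520 ÷ 1440 = 8.
Column 3: 4×10×1×2×3×8×2 = 3840, so the missing entry is 11520 ÷ 3840 = 3.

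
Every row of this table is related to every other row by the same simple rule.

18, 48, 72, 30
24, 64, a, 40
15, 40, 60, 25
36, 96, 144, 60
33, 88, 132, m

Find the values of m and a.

m = 55, a = 96

Each row is a constant multiple of every other row — this is a multiplication table with the headers hidden.
Row 5 is 88/48 = 11/6 times row 1, so its entry in column 4 is 30 × 11/6 = 55.
Row 2 is 64/48 = 4/3 times row 1, so its entry in column 3 is 72 × 4/3 = 96.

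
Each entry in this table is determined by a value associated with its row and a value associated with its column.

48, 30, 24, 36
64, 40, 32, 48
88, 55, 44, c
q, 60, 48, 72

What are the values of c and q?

c = 66, q = 96

Each row is a constant multiple of every other row — this is a multiplication table with the headers hidden.
Row 3 is 44/24 = 11/6 times row 1, so its entry in column 4 is 36 × 11/6 = 66.
Row 4 is 48/24 = 2/1 times row 1, so its entry in column 1 is 48 × 2/1 = 96.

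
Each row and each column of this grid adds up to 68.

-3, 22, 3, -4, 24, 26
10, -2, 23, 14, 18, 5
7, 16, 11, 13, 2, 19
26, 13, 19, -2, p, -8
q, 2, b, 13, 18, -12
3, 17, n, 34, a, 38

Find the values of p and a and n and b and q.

p = 20, a = -14, n = -10, b = 22, q = 25

Column 1 has -3 + 10 + 7 + 26 + 3 = 43; the blank must be 68 − 43 = 25.
Row 4 has 26 + 13 + 19 − 2 − 8 = 48; the blank must be 68 − 48 = 20.
Column 5 has 24 + 18 + 2 + 20 + 18 = 82; the blank must be 68 − 82 = -14.
Row 5 has 25 + 2 + 13 + 18 − 12 = 46; the blank must be 68 − 46 = 22.
Row 6 has 3 + 17 + 34 − 14 + 38 = 78; the blank must be 68 − 78 = -10.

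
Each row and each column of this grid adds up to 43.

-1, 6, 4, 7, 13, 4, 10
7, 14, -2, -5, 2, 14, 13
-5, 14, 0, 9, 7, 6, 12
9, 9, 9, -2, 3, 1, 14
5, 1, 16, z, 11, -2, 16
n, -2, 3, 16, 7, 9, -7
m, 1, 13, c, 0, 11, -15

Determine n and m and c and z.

n = 17, m = 11, c = 22, z = -4

The known cells in row 5 total 47, leaving 43 − 47 = -4 for the blank.
The known cells in column 4 total 21, leaving 43 − 21 = 22 for the blank.
The known cells in row 6 total 26, leaving 43 − 26 = 17 for the blank.
The known cells in row 7 total 32, leaving 43 − 32 = 11 for the blank.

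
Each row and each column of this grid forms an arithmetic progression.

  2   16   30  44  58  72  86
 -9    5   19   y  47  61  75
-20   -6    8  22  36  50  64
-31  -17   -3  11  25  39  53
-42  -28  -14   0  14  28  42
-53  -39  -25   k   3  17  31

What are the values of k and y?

k = -11, y = 33

Along each row the entries change by 14 per step; down each column they change by -11.
Row 6: from -53 at column 1, stepping by 14 to column 4 gives -11.
Row 2: from -9 at column 1, stepping by 14 to column 4 gives 33.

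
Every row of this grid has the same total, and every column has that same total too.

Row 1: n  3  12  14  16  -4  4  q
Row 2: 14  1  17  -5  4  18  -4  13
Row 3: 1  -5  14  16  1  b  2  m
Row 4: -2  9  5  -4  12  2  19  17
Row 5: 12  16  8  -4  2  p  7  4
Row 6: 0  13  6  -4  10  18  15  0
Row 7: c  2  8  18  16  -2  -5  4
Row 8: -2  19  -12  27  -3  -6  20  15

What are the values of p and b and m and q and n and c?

Rows 2 and 4 both sum to 58, so that's the common total.
The known cells in row 5 total 45, leaving 58 − 45 = 13 for the blank.
The known cells in row 7 total 41, leaving 58 − 41 = 17 for the blank.
The known cells in column 1 total 40, leaving 58 − 40 = 18 for the blank.
The known cells in row 1 total 63, leaving 58 − 63 = -5 for the blank.
The known cells in column 8 total 48, leaving 58 − 48 = 10 for the blank.
The known cells in row 3 total 39, leaving 58 − 39 = 19 for the blank.

p = 13, b = 19, m = 10, q = -5, n = 18, c = 17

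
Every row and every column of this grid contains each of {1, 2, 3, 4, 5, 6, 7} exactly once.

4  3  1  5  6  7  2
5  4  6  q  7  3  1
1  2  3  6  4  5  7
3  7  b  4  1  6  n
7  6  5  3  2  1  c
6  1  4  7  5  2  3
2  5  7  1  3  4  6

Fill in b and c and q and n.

At (row 4, col 3): column 3 already has {1, 3, 4, 5, 6, 7}, so the value is 2.
Cell (5,7): row 5 already has {1, 2, 3, 5, 6, 7} → 4.
At (row 2, col 4): row 2 already has {1, 3, 4, 5, 6, 7}, so the value is 2.
Cell (4,7): row 4 already has {1, 2, 3, 4, 6, 7} → 5.

b = 2, c = 4, q = 2, n = 5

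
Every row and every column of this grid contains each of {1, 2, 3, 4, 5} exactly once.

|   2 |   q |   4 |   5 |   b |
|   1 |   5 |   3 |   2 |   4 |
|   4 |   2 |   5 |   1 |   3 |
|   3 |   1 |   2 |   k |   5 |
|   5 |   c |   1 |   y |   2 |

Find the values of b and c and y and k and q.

b = 1, c = 4, y = 3, k = 4, q = 3

Cell (1,5): column 5 already has {2, 3, 4, 5} → 1.
For row 1, column 2: row 1 already has {1, 2, 4, 5}; that leaves 3.
For row 4, column 4: row 4 already has {1, 2, 3, 5}; that leaves 4.
For row 5, column 4: column 4 already has {1, 2, 4, 5}; that leaves 3.
At (row 5, col 2): row 5 already has {1, 2, 3, 5}, so the value is 4.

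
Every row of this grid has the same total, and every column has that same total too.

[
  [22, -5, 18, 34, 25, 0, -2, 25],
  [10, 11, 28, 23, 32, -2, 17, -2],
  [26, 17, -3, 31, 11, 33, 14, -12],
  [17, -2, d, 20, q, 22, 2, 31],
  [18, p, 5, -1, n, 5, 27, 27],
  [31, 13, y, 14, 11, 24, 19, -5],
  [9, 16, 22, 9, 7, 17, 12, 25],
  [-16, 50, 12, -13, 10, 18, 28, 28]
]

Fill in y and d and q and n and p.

y = 10, d = 25, q = 2, n = 19, p = 17

Rows 1 and 2 both sum to 117, so that's the common total.
Column 2: -5 + 11 + 17 − 2 + 13 + 16 + 50 = 100, so its missing entry is 117 − 100 = 17.
Row 5: 18 + 17 + 5 − 1 + 5 + 27 + 27 = 98, so its missing entry is 117 − 98 = 19.
Column 5: 25 + 32 + 11 + 19 + 11 + 7 + 10 = 115, so its missing entry is 117 − 115 = 2.
Row 4: 17 − 2 + 20 + 2 + 22 + 2 + 31 = 92, so its missing entry is 117 − 92 = 25.
Row 6: 31 + 13 + 14 + 11 + 24 + 19 − 5 = 107, so its missing entry is 117 − 107 = 10.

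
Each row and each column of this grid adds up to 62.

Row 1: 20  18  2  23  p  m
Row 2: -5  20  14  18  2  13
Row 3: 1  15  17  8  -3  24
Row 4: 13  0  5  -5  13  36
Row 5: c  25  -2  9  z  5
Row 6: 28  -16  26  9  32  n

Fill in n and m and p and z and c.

n = -17, m = 1, p = -2, z = 20, c = 5

Column 1 has 20 − 5 + 1 + 13 + 28 = 57; the blank must be 62 − 57 = 5.
Row 5 has 5 + 25 − 2 + 9 + 5 = 42; the blank must be 62 − 42 = 20.
Row 6 has 28 − 16 + 26 + 9 + 32 = 79; the blank must be 62 − 79 = -17.
Column 5 has 2 − 3 + 13 + 20 + 32 = 64; the blank must be 62 − 64 = -2.
Row 1 has 20 + 18 + 2 + 23 − 2 = 61; the blank must be 62 − 61 = 1.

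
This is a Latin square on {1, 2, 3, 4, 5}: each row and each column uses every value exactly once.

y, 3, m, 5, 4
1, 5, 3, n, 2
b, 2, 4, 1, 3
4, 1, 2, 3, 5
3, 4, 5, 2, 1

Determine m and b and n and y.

m = 1, b = 5, n = 4, y = 2

At (row 2, col 4): row 2 already has {1, 2, 3, 5}, so the value is 4.
For row 1, column 3: column 3 already has {2, 3, 4, 5}; that leaves 1.
At (row 3, col 1): row 3 already has {1, 2, 3, 4}, so the value is 5.
At (row 1, col 1): row 1 already has {1, 3, 4, 5}, so the value is 2.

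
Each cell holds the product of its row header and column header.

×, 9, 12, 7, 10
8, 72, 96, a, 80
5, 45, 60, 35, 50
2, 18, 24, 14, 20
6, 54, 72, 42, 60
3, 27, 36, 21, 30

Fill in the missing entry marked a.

56

8 × 7 = 56.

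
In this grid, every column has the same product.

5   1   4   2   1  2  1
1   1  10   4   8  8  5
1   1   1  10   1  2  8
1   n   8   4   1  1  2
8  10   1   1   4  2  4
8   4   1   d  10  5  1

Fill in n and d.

n = 8, d = 1

Columns 3 and 6 each multiply to 320, so every column has product 320.
Column 2: 1×1×1×10×4 = 40, so the missing entry is 320 ÷ 40 = 8.
Column 4: 2×4×10×4×1 = 320, so the missing entry is 320 ÷ 320 = 1.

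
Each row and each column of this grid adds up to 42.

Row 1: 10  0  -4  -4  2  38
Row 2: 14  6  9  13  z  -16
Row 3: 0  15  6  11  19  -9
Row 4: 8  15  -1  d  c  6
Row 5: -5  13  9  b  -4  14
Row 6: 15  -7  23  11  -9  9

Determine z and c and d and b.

z = 16, c = 18, d = -4, b = 15

Row 2 has 14 + 6 + 9 + 13 − 16 = 26; the blank must be 42 − 26 = 16.
Column 5 has 2 + 16 + 19 − 4 − 9 = 24; the blank must be 42 − 24 = 18.
Row 4 has 8 + 15 − 1 + 18 + 6 = 46; the blank must be 42 − 46 = -4.
Row 5 has -5 + 13 + 9 − 4 + 14 = 27; the blank must be 42 − 27 = 15.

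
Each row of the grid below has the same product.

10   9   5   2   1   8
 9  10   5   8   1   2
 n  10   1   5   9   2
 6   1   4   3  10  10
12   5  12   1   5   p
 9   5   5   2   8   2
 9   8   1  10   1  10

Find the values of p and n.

p = 2, n = 8

Rows 2 and 7 each multiply to 7200, so every row has product 7200.
Row 5: 12×5×12×1×5 = 3600, so the missing entry is 7200 ÷ 3600 = 2.
Row 3: 10×1×5×9×2 = 900, so the missing entry is 7200 ÷ 900 = 8.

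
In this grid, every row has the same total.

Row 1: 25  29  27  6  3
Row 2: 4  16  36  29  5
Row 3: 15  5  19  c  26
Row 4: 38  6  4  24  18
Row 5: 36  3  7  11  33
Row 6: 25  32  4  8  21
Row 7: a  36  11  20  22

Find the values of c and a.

Row 4 sums to 90 and so does row 6; that's the common total.
In row 3 the known cells total 65, leaving 90 − 65 = 25.
In row 7 the known cells total 89, leaving 90 − 89 = 1.

c = 25, a = 1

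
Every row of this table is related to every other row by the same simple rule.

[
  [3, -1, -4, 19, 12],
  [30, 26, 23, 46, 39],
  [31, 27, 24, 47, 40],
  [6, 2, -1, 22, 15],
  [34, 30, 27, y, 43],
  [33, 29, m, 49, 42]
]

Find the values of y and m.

y = 50, m = 26

The difference between any two rows is the same in every column — this is an addition table with the headers hidden.
Row 5 minus row 1 is 43 − 12 = 31, so its entry in column 4 is 19 + 31 = 50.
Row 6 minus row 1 is 42 − 12 = 30, so its entry in column 3 is -4 + 30 = 26.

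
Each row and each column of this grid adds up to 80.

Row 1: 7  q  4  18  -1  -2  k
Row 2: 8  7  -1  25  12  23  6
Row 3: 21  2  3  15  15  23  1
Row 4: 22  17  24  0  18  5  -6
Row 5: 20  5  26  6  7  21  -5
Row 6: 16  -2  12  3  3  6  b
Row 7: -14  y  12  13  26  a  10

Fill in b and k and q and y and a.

Column 6 has -2 + 23 + 23 + 5 + 21 + 6 = 76; the blank must be 80 − 76 = 4.
Row 7 has -14 + 12 + 13 + 26 + 4 + 10 = 51; the blank must be 80 − 51 = 29.
Column 2 has 7 + 2 + 17 + 5 − 2 + 29 = 58; the blank must be 80 − 58 = 22.
Row 1 has 7 + 22 + 4 + 18 − 1 − 2 = 48; the blank must be 80 − 48 = 32.
Row 6 has 16 − 2 + 12 + 3 + 3 + 6 = 38; the blank must be 80 − 38 = 42.

b = 42, k = 32, q = 22, y = 29, a = 4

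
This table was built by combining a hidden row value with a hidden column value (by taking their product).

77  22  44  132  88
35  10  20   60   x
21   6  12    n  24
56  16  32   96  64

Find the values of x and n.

Each row is a constant multiple of every other row — this is a multiplication table with the headers hidden.
Row 2 is 35/77 = 5/11 times row 1, so its entry in column 5 is 88 × 5/11 = 40.
Row 3 is 21/77 = 3/11 times row 1, so its entry in column 4 is 132 × 3/11 = 36.

x = 40, n = 36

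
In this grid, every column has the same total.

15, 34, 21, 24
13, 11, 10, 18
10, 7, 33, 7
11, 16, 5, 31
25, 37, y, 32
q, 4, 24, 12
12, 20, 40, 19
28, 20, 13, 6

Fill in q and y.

q = 35, y = 3

The complete columns each total 149.
Column 1 is missing 149 − 114 = 35 (since 15 + 13 + 10 + 11 + 25 + 12 + 28 = 114).
Column 3 is missing 149 − 146 = 3 (since 21 + 10 + 33 + 5 + 24 + 40 + 13 = 146).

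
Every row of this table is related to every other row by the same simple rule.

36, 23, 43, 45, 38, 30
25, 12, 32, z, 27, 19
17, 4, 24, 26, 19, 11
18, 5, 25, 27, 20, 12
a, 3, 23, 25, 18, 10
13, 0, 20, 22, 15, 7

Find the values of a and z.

a = 16, z = 34

The difference between any two rows is the same in every column — this is an addition table with the headers hidden.
Row 5 minus row 1 is 23 − 43 = -20, so its entry in column 1 is 36 + (-20) = 16.
Row 2 minus row 1 is 32 − 43 = -11, so its entry in column 4 is 45 + (-11) = 34.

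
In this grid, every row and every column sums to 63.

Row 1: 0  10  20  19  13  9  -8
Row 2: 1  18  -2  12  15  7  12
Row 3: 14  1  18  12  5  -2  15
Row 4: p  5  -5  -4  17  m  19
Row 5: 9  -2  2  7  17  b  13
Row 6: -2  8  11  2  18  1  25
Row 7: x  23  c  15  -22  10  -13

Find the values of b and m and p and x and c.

b = 17, m = 21, p = 10, x = 31, c = 19

Column 3 has 20 − 2 + 18 − 5 + 2 + 11 = 44; the blank must be 63 − 44 = 19.
Row 5 has 9 − 2 + 2 + 7 + 17 + 13 = 46; the blank must be 63 − 46 = 17.
Row 7 has 23 + 19 + 15 − 22 + 10 − 13 = 32; the blank must be 63 − 32 = 31.
Column 1 has 0 + 1 + 14 + 9 − 2 + 31 = 53; the blank must be 63 − 53 = 10.
Row 4 has 10 + 5 − 5 − 4 + 17 + 19 = 42; the blank must be 63 − 42 = 21.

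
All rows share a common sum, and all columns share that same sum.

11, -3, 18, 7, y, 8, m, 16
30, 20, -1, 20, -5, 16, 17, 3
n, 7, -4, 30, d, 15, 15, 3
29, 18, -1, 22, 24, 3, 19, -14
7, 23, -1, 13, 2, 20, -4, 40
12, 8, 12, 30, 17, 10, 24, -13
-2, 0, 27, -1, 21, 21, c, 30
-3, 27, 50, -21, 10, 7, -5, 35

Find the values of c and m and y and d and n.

c = 4, m = 30, y = 13, d = 18, n = 16

Rows 2 and 4 both sum to 100, so that's the common total.
The known cells in column 1 total 84, leaving 100 − 84 = 16 for the blank.
The known cells in row 3 total 82, leaving 100 − 82 = 18 for the blank.
The known cells in column 5 total 87, leaving 100 − 87 = 13 for the blank.
The known cells in row 1 total 70, leaving 100 − 70 = 30 for the blank.
The known cells in row 7 total 96, leaving 100 − 96 = 4 for the blank.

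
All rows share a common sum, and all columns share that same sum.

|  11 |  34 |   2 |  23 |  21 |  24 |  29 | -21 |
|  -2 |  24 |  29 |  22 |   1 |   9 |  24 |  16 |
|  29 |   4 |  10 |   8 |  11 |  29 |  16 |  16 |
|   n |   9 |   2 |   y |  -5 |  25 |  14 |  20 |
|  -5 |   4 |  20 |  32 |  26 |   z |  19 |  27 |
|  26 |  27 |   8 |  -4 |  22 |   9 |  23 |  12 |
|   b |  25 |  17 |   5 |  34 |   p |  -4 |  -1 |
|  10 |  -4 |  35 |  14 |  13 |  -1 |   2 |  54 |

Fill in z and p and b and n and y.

z = 0, p = 28, b = 19, n = 35, y = 23

Rows 1 and 2 both sum to 123, so that's the common total.
Row 5 has -5 + 4 + 20 + 32 + 26 + 19 + 27 = 123; the blank must be 123 − 123 = 0.
Column 6 has 24 + 9 + 29 + 25 + 0 + 9 − 1 = 95; the blank must be 123 − 95 = 28.
Column 4 has 23 + 22 + 8 + 32 − 4 + 5 + 14 = 100; the blank must be 123 − 100 = 23.
Row 4 has 9 + 2 + 23 − 5 + 25 + 14 + 20 = 88; the blank must be 123 − 88 = 35.
Row 7 has 25 + 17 + 5 + 34 + 28 − 4 − 1 = 104; the blank must be 123 − 104 = 19.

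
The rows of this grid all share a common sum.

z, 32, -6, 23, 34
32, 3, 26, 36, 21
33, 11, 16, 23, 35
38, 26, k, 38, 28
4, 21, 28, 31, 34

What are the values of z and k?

The complete rows each total 118.
Row 1 is missing 118 − 83 = 35 (since 32 − 6 + 23 + 34 = 83).
Row 4 is missing 118 − 130 = -12 (since 38 + 26 + 38 + 28 = 130).

z = 35, k = -12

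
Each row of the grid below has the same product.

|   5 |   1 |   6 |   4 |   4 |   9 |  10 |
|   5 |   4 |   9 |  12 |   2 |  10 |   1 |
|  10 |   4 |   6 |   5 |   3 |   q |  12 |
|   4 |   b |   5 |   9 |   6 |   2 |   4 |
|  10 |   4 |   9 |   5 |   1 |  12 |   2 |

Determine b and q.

b = 5, q = 1

Rows 1 and 2 each multiply to 43200, so every row has product 43200.
Row 4: 4×5×9×6×2×4 = 8640, so the missing entry is 43200 ÷ 8640 = 5.
Row 3: 10×4×6×5×3×12 = 43200, so the missing entry is 43200 ÷ 43200 = 1.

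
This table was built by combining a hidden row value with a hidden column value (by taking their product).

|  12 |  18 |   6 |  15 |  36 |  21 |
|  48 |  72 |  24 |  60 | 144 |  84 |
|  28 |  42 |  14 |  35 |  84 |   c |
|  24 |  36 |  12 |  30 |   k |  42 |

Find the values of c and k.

c = 49, k = 72

Each row is a constant multiple of every other row — this is a multiplication table with the headers hidden.
Row 3 is 14/6 = 7/3 times row 1, so its entry in column 6 is 21 × 7/3 = 49.
Row 4 is 12/6 = 2/1 times row 1, so its entry in column 5 is 36 × 2/1 = 72.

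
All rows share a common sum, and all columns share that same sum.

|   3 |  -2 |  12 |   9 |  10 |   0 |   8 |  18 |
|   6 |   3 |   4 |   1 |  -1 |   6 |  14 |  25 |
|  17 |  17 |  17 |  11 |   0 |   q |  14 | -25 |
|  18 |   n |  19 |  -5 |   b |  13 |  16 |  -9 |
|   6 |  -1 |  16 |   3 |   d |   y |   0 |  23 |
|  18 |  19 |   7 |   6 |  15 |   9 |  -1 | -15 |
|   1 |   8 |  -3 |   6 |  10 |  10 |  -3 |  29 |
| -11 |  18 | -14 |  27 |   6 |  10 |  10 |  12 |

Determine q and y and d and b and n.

Rows 1 and 2 both sum to 58, so that's the common total.
Column 2: -2 + 3 + 17 − 1 + 19 + 8 + 18 = 62, so its missing entry is 58 − 62 = -4.
Row 4: 18 − 4 + 19 − 5 + 13 + 16 − 9 = 48, so its missing entry is 58 − 48 = 10.
Column 5: 10 − 1 + 0 + 10 + 15 + 10 + 6 = 50, so its missing entry is 58 − 50 = 8.
Row 5: 6 − 1 + 16 + 3 + 8 + 0 + 23 = 55, so its missing entry is 58 − 55 = 3.
Row 3: 17 + 17 + 17 + 11 + 0 + 14 − 25 = 51, so its missing entry is 58 − 51 = 7.

q = 7, y = 3, d = 8, b = 10, n = -4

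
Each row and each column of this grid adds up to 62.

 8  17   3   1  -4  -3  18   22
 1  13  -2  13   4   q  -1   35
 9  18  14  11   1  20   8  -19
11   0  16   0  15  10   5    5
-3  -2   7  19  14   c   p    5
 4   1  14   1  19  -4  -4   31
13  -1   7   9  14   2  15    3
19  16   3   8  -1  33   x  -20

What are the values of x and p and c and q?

x = 4, p = 17, c = 5, q = -1

Row 8: 19 + 16 + 3 + 8 − 1 + 33 − 20 = 58, so its missing entry is 62 − 58 = 4.
Column 7: 18 − 1 + 8 + 5 − 4 + 15 + 4 = 45, so its missing entry is 62 − 45 = 17.
Row 5: -3 − 2 + 7 + 19 + 14 + 17 + 5 = 57, so its missing entry is 62 − 57 = 5.
Row 2: 1 + 13 − 2 + 13 + 4 − 1 + 35 = 63, so its missing entry is 62 − 63 = -1.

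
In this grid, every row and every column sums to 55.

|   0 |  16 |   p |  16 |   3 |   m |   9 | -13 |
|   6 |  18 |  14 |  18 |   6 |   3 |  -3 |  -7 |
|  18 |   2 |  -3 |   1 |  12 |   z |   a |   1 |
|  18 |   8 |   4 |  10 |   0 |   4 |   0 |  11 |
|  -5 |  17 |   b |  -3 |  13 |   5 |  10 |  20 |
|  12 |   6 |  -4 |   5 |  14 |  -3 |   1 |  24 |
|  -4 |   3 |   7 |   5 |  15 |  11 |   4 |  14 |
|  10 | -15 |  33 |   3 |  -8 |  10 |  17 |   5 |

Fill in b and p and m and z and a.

The known cells in row 5 total 57, leaving 55 − 57 = -2 for the blank.
The known cells in column 3 total 49, leaving 55 − 49 = 6 for the blank.
The known cells in column 7 total 38, leaving 55 − 38 = 17 for the blank.
The known cells in row 1 total 37, leaving 55 − 37 = 18 for the blank.
The known cells in row 3 total 48, leaving 55 − 48 = 7 for the blank.

b = -2, p = 6, m = 18, z = 7, a = 17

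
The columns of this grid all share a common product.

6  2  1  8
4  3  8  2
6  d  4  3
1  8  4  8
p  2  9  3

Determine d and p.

Columns 3 and 4 each multiply to 1152, so every column has product 1152.
Column 2: 2×3×8×2 = 96, so the missing entry is 1152 ÷ 96 = 12.
Column 1: 6×4×6×1 = 144, so the missing entry is 1152 ÷ 144 = 8.

d = 12, p = 8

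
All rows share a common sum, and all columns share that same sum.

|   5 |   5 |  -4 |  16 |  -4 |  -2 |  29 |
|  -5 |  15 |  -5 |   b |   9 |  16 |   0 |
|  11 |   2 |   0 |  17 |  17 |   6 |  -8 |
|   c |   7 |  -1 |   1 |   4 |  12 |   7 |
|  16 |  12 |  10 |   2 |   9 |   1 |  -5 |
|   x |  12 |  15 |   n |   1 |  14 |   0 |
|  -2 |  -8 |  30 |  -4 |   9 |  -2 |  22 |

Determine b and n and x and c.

Rows 1 and 3 both sum to 45, so that's the common total.
The known cells in row 2 total 30, leaving 45 − 30 = 15 for the blank.
The known cells in column 4 total 47, leaving 45 − 47 = -2 for the blank.
The known cells in row 6 total 40, leaving 45 − 40 = 5 for the blank.
The known cells in row 4 total 30, leaving 45 − 30 = 15 for the blank.

b = 15, n = -2, x = 5, c = 15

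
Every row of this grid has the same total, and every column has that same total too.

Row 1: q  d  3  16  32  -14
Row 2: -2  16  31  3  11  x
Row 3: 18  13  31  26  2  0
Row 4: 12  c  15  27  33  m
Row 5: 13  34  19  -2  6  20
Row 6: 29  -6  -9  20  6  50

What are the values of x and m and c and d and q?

x = 31, m = 3, c = 0, d = 33, q = 20

Rows 3 and 5 both sum to 90, so that's the common total.
Column 1: -2 + 18 + 12 + 13 + 29 = 70, so its missing entry is 90 − 70 = 20.
Row 1: 20 + 3 + 16 + 32 − 14 = 57, so its missing entry is 90 − 57 = 33.
Column 2: 33 + 16 + 13 + 34 − 6 = 90, so its missing entry is 90 − 90 = 0.
Row 2: -2 + 16 + 31 + 3 + 11 = 59, so its missing entry is 90 − 59 = 31.
Row 4: 12 + 0 + 15 + 27 + 33 = 87, so its missing entry is 90 − 87 = 3.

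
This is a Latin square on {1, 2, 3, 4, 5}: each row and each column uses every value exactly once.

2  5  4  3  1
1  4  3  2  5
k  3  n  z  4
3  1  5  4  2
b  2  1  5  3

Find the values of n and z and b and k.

Cell (3,4): column 4 already has {2, 3, 4, 5} → 1.
At (row 5, col 1): row 5 already has {1, 2, 3, 5}, so the value is 4.
At (row 3, col 1): column 1 already has {1, 2, 3, 4}, so the value is 5.
At (row 3, col 3): row 3 already has {1, 3, 4, 5}, so the value is 2.

n = 2, z = 1, b = 4, k = 5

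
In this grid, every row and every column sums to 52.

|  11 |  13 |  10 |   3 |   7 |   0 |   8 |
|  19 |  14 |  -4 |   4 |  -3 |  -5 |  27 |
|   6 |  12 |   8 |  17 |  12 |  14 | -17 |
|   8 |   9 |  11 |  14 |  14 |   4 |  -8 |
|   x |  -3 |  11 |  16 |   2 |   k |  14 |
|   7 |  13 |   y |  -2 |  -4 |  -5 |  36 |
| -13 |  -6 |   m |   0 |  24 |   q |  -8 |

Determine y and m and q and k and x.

y = 7, m = 9, q = 46, k = -2, x = 14

Column 1: 11 + 19 + 6 + 8 + 7 − 13 = 38, so its missing entry is 52 − 38 = 14.
Row 5: 14 − 3 + 11 + 16 + 2 + 14 = 54, so its missing entry is 52 − 54 = -2.
Column 6: 0 − 5 + 14 + 4 − 2 − 5 = 6, so its missing entry is 52 − 6 = 46.
Row 7: -13 − 6 + 0 + 24 + 46 − 8 = 43, so its missing entry is 52 − 43 = 9.
Row 6: 7 + 13 − 2 − 4 − 5 + 36 = 45, so its missing entry is 52 − 45 = 7.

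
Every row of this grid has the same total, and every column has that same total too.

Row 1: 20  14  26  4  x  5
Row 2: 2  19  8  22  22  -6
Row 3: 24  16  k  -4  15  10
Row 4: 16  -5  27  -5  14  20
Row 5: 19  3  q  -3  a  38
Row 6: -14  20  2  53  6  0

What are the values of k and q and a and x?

k = 6, q = -2, a = 12, x = -2

Rows 2 and 4 both sum to 67, so that's the common total.
Row 1 has 20 + 14 + 26 + 4 + 5 = 69; the blank must be 67 − 69 = -2.
Column 5 has -2 + 22 + 15 + 14 + 6 = 55; the blank must be 67 − 55 = 12.
Row 5 has 19 + 3 − 3 + 12 + 38 = 69; the blank must be 67 − 69 = -2.
Row 3 has 24 + 16 − 4 + 15 + 10 = 61; the blank must be 67 − 61 = 6.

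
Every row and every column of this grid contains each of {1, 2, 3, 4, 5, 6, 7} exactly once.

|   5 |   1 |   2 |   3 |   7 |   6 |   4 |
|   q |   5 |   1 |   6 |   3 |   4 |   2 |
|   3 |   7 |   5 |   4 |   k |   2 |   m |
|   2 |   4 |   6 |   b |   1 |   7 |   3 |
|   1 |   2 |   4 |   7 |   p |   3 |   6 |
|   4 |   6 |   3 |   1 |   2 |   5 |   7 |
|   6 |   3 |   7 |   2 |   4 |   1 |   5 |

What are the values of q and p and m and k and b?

For row 5, column 5: row 5 already has {1, 2, 3, 4, 6, 7}; that leaves 5.
Cell (3,5): column 5 already has {1, 2, 3, 4, 5, 7} → 6.
Cell (4,4): row 4 already has {1, 2, 3, 4, 6, 7} → 5.
At (row 3, col 7): row 3 already has {2, 3, 4, 5, 6, 7}, so the value is 1.
Cell (2,1): row 2 already has {1, 2, 3, 4, 5, 6} → 7.

q = 7, p = 5, m = 1, k = 6, b = 5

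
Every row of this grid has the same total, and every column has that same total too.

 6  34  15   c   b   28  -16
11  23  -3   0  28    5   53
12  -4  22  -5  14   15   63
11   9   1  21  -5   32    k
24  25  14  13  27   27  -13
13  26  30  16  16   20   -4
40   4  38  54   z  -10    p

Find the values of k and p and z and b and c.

k = 48, p = -14, z = 5, b = 32, c = 18

Rows 2 and 3 both sum to 117, so that's the common total.
The known cells in column 4 total 99, leaving 117 − 99 = 18 for the blank.
The known cells in row 1 total 85, leaving 117 − 85 = 32 for the blank.
The known cells in column 5 total 112, leaving 117 − 112 = 5 for the blank.
The known cells in row 4 total 69, leaving 117 − 69 = 48 for the blank.
The known cells in row 7 total 131, leaving 117 − 131 = -14 for the blank.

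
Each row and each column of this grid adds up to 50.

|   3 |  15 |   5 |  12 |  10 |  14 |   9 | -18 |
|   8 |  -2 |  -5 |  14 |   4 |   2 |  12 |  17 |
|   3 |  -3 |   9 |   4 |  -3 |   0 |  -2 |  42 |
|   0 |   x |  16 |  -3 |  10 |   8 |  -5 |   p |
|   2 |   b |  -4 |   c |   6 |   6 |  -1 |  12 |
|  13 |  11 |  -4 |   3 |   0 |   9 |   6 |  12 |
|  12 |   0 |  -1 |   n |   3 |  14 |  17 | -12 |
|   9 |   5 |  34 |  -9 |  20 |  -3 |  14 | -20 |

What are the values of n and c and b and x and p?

Column 8 has -18 + 17 + 42 + 12 + 12 − 12 − 20 = 33; the blank must be 50 − 33 = 17.
Row 4 has 0 + 16 − 3 + 10 + 8 − 5 + 17 = 43; the blank must be 50 − 43 = 7.
Row 7 has 12 + 0 − 1 + 3 + 14 + 17 − 12 = 33; the blank must be 50 − 33 = 17.
Column 4 has 12 + 14 + 4 − 3 + 3 + 17 − 9 = 38; the blank must be 50 − 38 = 12.
Row 5 has 2 − 4 + 12 + 6 + 6 − 1 + 12 = 33; the blank must be 50 − 33 = 17.

n = 17, c = 12, b = 17, x = 7, p = 17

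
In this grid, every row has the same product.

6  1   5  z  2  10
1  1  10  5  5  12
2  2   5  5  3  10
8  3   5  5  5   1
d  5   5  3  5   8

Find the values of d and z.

d = 1, z = 5

Rows 2 and 4 each multiply to 3000, so every row has product 3000.
Row 5: 5×5×3×5×8 = 3000, so the missing entry is 3000 ÷ 3000 = 1.
Row 1: 6×1×5×2×10 = 600, so the missing entry is 3000 ÷ 600 = 5.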